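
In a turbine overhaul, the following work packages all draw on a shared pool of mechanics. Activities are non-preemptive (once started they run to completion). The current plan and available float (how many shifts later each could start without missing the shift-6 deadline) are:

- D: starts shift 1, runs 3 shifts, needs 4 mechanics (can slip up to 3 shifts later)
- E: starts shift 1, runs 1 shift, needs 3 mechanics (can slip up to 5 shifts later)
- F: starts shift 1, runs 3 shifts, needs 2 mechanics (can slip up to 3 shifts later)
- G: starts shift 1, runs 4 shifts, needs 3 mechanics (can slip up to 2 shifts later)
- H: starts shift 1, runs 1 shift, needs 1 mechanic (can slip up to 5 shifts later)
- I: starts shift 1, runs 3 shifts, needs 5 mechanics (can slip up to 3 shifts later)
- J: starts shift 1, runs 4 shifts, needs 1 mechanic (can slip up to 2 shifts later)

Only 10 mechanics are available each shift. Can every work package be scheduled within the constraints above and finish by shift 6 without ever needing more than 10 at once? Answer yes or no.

Schedule D@1, E@1, F@1, G@2, H@1, I@4, J@2: s1:10  s2:10  s3:10  s4:9  s5:9  s6:5 — peak 10 ≤ 10.

yes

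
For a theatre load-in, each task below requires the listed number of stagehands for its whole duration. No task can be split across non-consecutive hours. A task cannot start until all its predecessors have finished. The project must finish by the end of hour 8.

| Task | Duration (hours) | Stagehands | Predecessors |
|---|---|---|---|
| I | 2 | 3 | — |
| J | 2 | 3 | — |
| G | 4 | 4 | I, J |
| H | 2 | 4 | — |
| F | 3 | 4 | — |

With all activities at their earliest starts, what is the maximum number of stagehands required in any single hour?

Early-start schedule: I@1, J@1, G@3, H@1, F@1.
Load per hour: hour 1: 14, hour 2: 14, hour 3: 8, hour 4: 4, hour 5: 4, hour 6: 4, hour 7: 0, hour 8: 0.
Peak is 14.

14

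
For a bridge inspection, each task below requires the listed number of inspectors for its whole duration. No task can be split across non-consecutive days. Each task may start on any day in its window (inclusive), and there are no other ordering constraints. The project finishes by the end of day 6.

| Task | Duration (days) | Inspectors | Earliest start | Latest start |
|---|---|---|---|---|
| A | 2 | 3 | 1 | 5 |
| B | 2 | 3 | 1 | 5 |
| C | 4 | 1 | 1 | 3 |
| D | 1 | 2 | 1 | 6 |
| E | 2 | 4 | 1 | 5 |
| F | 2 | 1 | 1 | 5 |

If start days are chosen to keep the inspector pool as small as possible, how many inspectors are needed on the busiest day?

5

Early-start (A@1, B@1, C@1, D@1, E@1, F@1) gives peak 14: d1:14  d2:12  d3:1  d4:1  d5:0  d6:0.
Shift B→3, C→2, E→5, F→2.
Schedule A@1, B@3, C@2, D@1, E@5, F@2: d1:5  d2:5  d3:5  d4:4  d5:5  d6:4 — peak 5.
Total inspector-days = 28 over 6 days ⇒ peak ≥ ⌈28/6⌉ = 5, so 5 is optimal.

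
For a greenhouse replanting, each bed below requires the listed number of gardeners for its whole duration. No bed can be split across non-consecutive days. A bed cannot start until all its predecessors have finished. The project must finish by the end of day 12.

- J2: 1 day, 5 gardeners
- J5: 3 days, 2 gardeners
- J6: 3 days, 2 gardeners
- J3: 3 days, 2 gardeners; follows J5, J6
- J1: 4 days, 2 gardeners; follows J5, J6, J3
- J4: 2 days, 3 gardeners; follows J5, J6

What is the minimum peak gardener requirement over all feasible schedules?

5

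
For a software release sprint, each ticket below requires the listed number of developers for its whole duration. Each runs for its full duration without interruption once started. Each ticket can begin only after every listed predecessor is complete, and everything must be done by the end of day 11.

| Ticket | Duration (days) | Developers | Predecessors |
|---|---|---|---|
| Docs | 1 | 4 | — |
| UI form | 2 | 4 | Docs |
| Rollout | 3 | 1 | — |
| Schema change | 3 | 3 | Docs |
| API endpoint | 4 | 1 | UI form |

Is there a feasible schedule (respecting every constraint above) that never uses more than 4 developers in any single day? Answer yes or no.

yes

Schedule Docs@1, UI form@2, Rollout@4, Schema change@4, API endpoint@7: d1:4  d2:4  d3:4  d4:4  d5:4  d6:4  d7:1  d8:1  d9:1  d10:1  d11:0 — peak 4 ≤ 4.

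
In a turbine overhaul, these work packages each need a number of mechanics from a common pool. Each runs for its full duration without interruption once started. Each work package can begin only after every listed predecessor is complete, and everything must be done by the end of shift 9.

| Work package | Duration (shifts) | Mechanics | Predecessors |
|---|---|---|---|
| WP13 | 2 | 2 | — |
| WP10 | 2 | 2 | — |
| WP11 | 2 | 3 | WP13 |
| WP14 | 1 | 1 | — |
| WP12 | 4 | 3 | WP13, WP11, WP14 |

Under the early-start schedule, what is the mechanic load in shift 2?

4

At early start, shift 2 has: WP13, WP10.
Demand: 2 + 2 = 4.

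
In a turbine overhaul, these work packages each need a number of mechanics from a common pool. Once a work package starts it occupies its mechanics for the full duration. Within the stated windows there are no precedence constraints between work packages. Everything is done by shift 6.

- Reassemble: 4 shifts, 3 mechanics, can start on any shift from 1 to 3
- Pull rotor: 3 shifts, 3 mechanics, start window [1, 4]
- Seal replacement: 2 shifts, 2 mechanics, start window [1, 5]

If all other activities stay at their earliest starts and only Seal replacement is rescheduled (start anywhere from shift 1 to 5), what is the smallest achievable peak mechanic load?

Seal replacement@1: s1:8  s2:8  s3:6  s4:3  s5:0  s6:0 → peak 8
Seal replacement@2: s1:6  s2:8  s3:8  s4:3  s5:0  s6:0 → peak 8
Seal replacement@3: s1:6  s2:6  s3:8  s4:5  s5:0  s6:0 → peak 8
Seal replacement@4: s1:6  s2:6  s3:6  s4:5  s5:2  s6:0 → peak 6
Seal replacement@5: s1:6  s2:6  s3:6  s4:3  s5:2  s6:2 → peak 6
Best is Seal replacement@4, peak 6.

6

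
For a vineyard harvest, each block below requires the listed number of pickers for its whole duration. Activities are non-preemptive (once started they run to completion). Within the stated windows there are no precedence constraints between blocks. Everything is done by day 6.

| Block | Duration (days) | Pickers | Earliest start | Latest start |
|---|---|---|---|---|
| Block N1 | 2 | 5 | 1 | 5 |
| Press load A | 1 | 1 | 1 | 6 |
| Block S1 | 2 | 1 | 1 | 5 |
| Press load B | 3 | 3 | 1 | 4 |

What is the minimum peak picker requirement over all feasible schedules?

5

Early-start (Block N1@1, Press load A@1, Block S1@1, Press load B@1) gives peak 10: d1:10  d2:9  d3:3  d4:0  d5:0  d6:0.
Shift Press load A→3, Block S1→3, Press load B→3.
Schedule Block N1@1, Press load A@3, Block S1@3, Press load B@3: d1:5  d2:5  d3:5  d4:4  d5:3  d6:0 — peak 5.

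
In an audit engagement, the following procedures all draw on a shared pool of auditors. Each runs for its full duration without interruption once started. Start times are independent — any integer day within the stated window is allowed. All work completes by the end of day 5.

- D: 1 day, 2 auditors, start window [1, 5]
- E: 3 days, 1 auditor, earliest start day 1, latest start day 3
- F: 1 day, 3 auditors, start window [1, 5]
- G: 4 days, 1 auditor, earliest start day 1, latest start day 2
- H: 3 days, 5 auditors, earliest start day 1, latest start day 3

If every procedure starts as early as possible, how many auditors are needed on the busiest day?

Early-start schedule: D@1, E@1, F@1, G@1, H@1.
Load per day: day 1: 12, day 2: 7, day 3: 7, day 4: 1, day 5: 0.
Peak is 12.

12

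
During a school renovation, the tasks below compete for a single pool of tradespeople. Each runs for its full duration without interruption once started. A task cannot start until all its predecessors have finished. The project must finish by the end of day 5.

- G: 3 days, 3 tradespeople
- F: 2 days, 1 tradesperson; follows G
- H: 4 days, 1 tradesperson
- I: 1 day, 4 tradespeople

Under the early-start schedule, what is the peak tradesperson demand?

Early-start schedule: G@1, F@4, H@1, I@1.
Load per day: day 1: 8, day 2: 4, day 3: 4, day 4: 2, day 5: 1.
Peak is 8.

8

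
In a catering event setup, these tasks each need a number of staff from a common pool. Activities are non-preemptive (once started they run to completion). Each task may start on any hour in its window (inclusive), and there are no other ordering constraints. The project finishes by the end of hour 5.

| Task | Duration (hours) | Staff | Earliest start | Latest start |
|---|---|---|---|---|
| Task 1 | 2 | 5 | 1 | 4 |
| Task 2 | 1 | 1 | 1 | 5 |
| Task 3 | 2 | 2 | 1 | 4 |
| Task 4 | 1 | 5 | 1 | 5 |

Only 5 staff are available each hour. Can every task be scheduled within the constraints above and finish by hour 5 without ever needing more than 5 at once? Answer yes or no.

Schedule Task 1@1, Task 2@3, Task 3@3, Task 4@5: h1:5  h2:5  h3:3  h4:2  h5:5 — peak 5 ≤ 5.

yes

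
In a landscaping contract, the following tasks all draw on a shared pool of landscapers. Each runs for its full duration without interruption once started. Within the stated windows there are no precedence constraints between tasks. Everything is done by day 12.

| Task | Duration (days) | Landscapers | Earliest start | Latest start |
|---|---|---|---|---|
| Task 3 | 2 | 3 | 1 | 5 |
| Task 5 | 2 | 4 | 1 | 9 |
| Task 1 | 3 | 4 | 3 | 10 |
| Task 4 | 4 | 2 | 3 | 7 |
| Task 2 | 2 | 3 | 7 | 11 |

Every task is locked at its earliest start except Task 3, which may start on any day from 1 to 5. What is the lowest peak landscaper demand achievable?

Task 3@1: d1:7  d2:7  d3:6  d4:6  d5:6  d6:2  d7:3  d8:3  d9:0  d10:0  d11:0  d12:0 → peak 7
Task 3@2: d1:4  d2:7  d3:9  d4:6  d5:6  d6:2  d7:3  d8:3  d9:0  d10:0  d11:0  d12:0 → peak 9
Task 3@3: d1:4  d2:4  d3:9  d4:9  d5:6  d6:2  d7:3  d8:3  d9:0  d10:0  d11:0  d12:0 → peak 9
Task 3@4: d1:4  d2:4  d3:6  d4:9  d5:9  d6:2  d7:3  d8:3  d9:0  d10:0  d11:0  d12:0 → peak 9
Task 3@5: d1:4  d2:4  d3:6  d4:6  d5:9  d6:5  d7:3  d8:3  d9:0  d10:0  d11:0  d12:0 → peak 9
Best is Task 3@1, peak 7.

7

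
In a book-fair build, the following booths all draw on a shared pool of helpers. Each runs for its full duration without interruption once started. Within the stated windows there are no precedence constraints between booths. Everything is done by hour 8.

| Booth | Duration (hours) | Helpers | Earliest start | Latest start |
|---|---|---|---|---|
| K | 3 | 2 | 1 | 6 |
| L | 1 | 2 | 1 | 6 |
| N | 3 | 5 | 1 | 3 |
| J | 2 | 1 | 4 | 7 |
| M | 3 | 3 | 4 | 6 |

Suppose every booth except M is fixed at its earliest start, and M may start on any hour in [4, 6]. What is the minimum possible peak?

9

M@4: h1:9  h2:7  h3:7  h4:4  h5:4  h6:3  h7:0  h8:0 → peak 9
M@5: h1:9  h2:7  h3:7  h4:1  h5:4  h6:3  h7:3  h8:0 → peak 9
M@6: h1:9  h2:7  h3:7  h4:1  h5:1  h6:3  h7:3  h8:3 → peak 9
Best is M@4, peak 9.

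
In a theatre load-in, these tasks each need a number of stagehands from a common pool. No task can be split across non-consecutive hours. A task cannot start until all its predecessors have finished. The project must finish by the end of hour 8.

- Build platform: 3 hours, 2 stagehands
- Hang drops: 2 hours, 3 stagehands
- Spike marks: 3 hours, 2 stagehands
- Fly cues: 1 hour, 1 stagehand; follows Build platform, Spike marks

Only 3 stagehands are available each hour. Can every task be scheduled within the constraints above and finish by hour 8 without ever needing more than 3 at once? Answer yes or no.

no

The minimum achievable peak is 4; 3 < 4, so no feasible schedule stays within the cap.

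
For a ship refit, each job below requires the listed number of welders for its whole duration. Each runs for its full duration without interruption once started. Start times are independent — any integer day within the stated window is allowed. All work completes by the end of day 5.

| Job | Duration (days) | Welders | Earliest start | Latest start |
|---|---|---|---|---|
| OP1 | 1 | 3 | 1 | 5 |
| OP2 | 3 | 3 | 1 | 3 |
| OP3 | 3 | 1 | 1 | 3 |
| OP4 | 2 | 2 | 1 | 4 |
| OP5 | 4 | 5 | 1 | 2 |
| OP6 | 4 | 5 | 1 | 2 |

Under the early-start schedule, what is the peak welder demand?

19

Early-start schedule: OP1@1, OP2@1, OP3@1, OP4@1, OP5@1, OP6@1.
Load per day: day 1: 19, day 2: 16, day 3: 14, day 4: 10, day 5: 0.
Peak is 19.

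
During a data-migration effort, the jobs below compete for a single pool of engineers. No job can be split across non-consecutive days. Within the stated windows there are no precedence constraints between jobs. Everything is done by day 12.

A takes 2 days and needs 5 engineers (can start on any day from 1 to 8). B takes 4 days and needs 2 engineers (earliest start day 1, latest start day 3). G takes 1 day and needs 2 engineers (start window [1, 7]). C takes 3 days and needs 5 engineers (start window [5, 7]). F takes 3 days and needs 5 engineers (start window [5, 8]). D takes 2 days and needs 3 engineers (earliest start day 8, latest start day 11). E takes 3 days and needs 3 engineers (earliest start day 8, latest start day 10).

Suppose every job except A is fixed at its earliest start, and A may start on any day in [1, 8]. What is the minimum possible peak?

10

A@1: d1:9  d2:7  d3:2  d4:2  d5:10  d6:10  d7:10  d8:6  d9:6  d10:3  d11:0  d12:0 → peak 10
A@2: d1:4  d2:7  d3:7  d4:2  d5:10  d6:10  d7:10  d8:6  d9:6  d10:3  d11:0  d12:0 → peak 10
A@3: d1:4  d2:2  d3:7  d4:7  d5:10  d6:10  d7:10  d8:6  d9:6  d10:3  d11:0  d12:0 → peak 10
A@4: d1:4  d2:2  d3:2  d4:7  d5:15  d6:10  d7:10  d8:6  d9:6  d10:3  d11:0  d12:0 → peak 15
A@5: d1:4  d2:2  d3:2  d4:2  d5:15  d6:15  d7:10  d8:6  d9:6  d10:3  d11:0  d12:0 → peak 15
A@6: d1:4  d2:2  d3:2  d4:2  d5:10  d6:15  d7:15  d8:6  d9:6  d10:3  d11:0  d12:0 → peak 15
A@7: d1:4  d2:2  d3:2  d4:2  d5:10  d6:10  d7:15  d8:11  d9:6  d10:3  d11:0  d12:0 → peak 15
A@8: d1:4  d2:2  d3:2  d4:2  d5:10  d6:10  d7:10  d8:11  d9:11  d10:3  d11:0  d12:0 → peak 11
Best is A@1, peak 10.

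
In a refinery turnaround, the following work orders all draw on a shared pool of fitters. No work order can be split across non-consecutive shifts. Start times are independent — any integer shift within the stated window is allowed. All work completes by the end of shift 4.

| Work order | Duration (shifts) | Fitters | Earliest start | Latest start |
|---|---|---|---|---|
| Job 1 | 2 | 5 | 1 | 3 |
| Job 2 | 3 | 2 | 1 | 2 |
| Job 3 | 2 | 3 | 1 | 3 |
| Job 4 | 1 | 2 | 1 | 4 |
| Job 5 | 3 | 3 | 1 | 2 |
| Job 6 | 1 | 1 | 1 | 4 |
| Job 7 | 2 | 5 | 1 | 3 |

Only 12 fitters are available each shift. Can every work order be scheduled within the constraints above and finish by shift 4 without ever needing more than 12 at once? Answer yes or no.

The minimum achievable peak is 13; 12 < 13, so no feasible schedule stays within the cap.

no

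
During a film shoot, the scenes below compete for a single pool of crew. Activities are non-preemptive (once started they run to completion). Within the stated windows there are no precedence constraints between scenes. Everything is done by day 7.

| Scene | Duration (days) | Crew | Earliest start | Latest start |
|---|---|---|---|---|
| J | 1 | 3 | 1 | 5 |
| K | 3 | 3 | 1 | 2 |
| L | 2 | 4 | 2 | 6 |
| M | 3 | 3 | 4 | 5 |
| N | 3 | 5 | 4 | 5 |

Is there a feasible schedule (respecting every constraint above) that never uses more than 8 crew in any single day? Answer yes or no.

yes

Schedule J@1, K@1, L@2, M@4, N@4: d1:6  d2:7  d3:7  d4:8  d5:8  d6:8  d7:0 — peak 8 ≤ 8.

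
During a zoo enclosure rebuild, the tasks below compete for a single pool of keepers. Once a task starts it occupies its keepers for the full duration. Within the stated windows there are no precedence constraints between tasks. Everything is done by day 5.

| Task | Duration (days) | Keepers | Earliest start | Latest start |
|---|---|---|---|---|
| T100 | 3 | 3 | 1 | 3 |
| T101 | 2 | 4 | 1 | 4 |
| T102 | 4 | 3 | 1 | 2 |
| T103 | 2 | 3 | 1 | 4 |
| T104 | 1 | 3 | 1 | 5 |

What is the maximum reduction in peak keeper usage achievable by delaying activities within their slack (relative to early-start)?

Early-start peak: d1:16  d2:13  d3:6  d4:3  d5:0 ⇒ 16.
Leveled (T100@1, T101@4, T102@1, T103@1, T104@3): d1:9  d2:9  d3:9  d4:7  d5:4 ⇒ 9.
Reduction 16 − 9 = 7.

7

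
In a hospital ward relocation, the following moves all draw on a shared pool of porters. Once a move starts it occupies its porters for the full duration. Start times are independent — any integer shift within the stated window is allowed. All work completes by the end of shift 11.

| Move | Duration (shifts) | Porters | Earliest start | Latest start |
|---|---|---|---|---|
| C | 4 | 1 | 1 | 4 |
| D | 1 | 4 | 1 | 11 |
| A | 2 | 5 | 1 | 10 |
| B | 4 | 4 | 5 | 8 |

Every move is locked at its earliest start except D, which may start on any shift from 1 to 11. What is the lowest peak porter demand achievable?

6

D@1: s1:10  s2:6  s3:1  s4:1  s5:4  s6:4  s7:4  s8:4  s9:0  s10:0  s11:0 → peak 10
D@2: s1:6  s2:10  s3:1  s4:1  s5:4  s6:4  s7:4  s8:4  s9:0  s10:0  s11:0 → peak 10
D@3: s1:6  s2:6  s3:5  s4:1  s5:4  s6:4  s7:4  s8:4  s9:0  s10:0  s11:0 → peak 6
D@4: s1:6  s2:6  s3:1  s4:5  s5:4  s6:4  s7:4  s8:4  s9:0  s10:0  s11:0 → peak 6
D@5: s1:6  s2:6  s3:1  s4:1  s5:8  s6:4  s7:4  s8:4  s9:0  s10:0  s11:0 → peak 8
D@6: s1:6  s2:6  s3:1  s4:1  s5:4  s6:8  s7:4  s8:4  s9:0  s10:0  s11:0 → peak 8
D@7: s1:6  s2:6  s3:1  s4:1  s5:4  s6:4  s7:8  s8:4  s9:0  s10:0  s11:0 → peak 8
D@8: s1:6  s2:6  s3:1  s4:1  s5:4  s6:4  s7:4  s8:8  s9:0  s10:0  s11:0 → peak 8
D@9: s1:6  s2:6  s3:1  s4:1  s5:4  s6:4  s7:4  s8:4  s9:4  s10:0  s11:0 → peak 6
D@10: s1:6  s2:6  s3:1  s4:1  s5:4  s6:4  s7:4  s8:4  s9:0  s10:4  s11:0 → peak 6
D@11: s1:6  s2:6  s3:1  s4:1  s5:4  s6:4  s7:4  s8:4  s9:0  s10:0  s11:4 → peak 6
Best is D@3, peak 6.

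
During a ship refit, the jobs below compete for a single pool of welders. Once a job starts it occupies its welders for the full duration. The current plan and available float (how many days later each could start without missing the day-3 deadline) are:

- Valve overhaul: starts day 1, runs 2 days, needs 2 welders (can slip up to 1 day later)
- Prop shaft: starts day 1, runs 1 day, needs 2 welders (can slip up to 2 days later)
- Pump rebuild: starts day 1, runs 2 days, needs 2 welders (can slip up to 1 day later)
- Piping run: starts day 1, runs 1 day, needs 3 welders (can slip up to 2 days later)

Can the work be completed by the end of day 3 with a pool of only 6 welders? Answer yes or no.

yes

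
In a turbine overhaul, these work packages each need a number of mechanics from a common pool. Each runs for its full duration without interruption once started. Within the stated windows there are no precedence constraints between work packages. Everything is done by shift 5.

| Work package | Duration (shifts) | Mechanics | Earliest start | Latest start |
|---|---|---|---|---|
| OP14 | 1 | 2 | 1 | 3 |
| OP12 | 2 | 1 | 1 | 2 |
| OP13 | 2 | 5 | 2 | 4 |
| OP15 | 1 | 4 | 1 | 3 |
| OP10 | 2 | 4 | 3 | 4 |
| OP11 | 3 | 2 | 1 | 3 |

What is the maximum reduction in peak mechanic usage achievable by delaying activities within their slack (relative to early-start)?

Early-start peak: s1:9  s2:8  s3:11  s4:4  s5:0 ⇒ 11.
Leveled (OP14@1, OP12@1, OP13@2, OP15@1, OP10@4, OP11@3): s1:7  s2:6  s3:7  s4:6  s5:6 ⇒ 7.
Reduction 11 − 7 = 4.

4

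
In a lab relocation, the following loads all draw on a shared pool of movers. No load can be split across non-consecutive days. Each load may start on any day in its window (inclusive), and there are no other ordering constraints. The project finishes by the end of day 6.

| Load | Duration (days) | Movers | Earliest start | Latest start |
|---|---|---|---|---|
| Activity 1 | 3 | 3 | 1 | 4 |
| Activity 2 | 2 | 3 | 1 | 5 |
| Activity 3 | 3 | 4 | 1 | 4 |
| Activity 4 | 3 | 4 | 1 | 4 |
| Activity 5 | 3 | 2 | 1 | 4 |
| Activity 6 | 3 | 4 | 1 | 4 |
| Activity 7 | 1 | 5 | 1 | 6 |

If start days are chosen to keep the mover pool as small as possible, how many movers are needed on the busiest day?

Early-start (Activity 1@1, Activity 2@1, Activity 3@1, Activity 4@1, Activity 5@1, Activity 6@1, Activity 7@1) gives peak 25: d1:25  d2:20  d3:17  d4:0  d5:0  d6:0.
Shift Activity 4→3, Activity 5→4, Activity 6→4, Activity 7→6.
Schedule Activity 1@1, Activity 2@1, Activity 3@1, Activity 4@3, Activity 5@4, Activity 6@4, Activity 7@6: d1:10  d2:10  d3:11  d4:10  d5:10  d6:11 — peak 11.
Total mover-days = 62 over 6 days ⇒ peak ≥ ⌈62/6⌉ = 11, so 11 is optimal.

11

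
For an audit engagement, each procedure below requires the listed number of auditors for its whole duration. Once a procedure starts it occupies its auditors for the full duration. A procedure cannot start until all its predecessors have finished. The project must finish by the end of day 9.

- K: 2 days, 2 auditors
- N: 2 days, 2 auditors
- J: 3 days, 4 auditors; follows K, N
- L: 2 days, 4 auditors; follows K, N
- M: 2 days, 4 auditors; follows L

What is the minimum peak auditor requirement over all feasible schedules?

4

Early-start (K@1, N@1, J@3, L@3, M@5) gives peak 8: d1:4  d2:4  d3:8  d4:8  d5:8  d6:4  d7:0  d8:0  d9:0.
Shift L→6, M→8.
Schedule K@1, N@1, J@3, L@6, M@8: d1:4  d2:4  d3:4  d4:4  d5:4  d6:4  d7:4  d8:4  d9:4 — peak 4.
Total auditor-days = 36 over 9 days ⇒ peak ≥ ⌈36/9⌉ = 4, so 4 is optimal.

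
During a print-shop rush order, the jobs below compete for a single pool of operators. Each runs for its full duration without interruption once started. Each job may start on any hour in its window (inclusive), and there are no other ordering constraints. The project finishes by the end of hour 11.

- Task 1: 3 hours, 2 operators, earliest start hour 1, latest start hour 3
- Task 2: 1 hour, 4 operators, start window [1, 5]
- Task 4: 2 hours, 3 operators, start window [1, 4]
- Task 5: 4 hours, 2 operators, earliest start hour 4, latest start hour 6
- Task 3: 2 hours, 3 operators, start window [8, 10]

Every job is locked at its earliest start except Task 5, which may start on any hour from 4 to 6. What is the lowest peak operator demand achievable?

9

Task 5@4: h1:9  h2:5  h3:2  h4:2  h5:2  h6:2  h7:2  h8:3  h9:3  h10:0  h11:0 → peak 9
Task 5@5: h1:9  h2:5  h3:2  h4:0  h5:2  h6:2  h7:2  h8:5  h9:3  h10:0  h11:0 → peak 9
Task 5@6: h1:9  h2:5  h3:2  h4:0  h5:0  h6:2  h7:2  h8:5  h9:5  h10:0  h11:0 → peak 9
Best is Task 5@4, peak 9.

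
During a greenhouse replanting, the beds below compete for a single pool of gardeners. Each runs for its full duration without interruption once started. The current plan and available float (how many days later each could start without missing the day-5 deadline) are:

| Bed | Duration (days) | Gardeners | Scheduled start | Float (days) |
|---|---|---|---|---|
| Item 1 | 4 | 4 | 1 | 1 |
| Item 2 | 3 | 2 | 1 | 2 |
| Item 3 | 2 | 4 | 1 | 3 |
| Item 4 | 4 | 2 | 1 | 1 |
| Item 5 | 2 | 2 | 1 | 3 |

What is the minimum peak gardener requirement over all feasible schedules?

Early-start (Item 1@1, Item 2@1, Item 3@1, Item 4@1, Item 5@1) gives peak 14: d1:14  d2:14  d3:8  d4:6  d5:0.
Shift Item 3→4.
Schedule Item 1@1, Item 2@1, Item 3@4, Item 4@1, Item 5@1: d1:10  d2:10  d3:8  d4:10  d5:4 — peak 10.

10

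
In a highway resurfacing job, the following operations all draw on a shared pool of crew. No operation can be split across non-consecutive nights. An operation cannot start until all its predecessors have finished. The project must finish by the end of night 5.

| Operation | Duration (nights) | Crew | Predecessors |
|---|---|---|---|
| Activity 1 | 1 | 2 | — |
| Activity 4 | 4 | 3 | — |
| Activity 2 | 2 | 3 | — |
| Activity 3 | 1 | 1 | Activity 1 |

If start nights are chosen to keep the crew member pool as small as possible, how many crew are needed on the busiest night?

6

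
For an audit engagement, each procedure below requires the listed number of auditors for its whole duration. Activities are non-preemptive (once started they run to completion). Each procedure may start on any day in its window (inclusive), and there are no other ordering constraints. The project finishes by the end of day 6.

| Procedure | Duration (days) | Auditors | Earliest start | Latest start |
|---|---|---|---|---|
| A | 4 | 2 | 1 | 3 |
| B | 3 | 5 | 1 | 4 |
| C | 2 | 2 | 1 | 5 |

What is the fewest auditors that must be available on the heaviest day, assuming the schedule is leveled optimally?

7

Early-start (A@1, B@1, C@1) gives peak 9: d1:9  d2:9  d3:7  d4:2  d5:0  d6:0.
Shift C→4.
Schedule A@1, B@1, C@4: d1:7  d2:7  d3:7  d4:4  d5:2  d6:0 — peak 7.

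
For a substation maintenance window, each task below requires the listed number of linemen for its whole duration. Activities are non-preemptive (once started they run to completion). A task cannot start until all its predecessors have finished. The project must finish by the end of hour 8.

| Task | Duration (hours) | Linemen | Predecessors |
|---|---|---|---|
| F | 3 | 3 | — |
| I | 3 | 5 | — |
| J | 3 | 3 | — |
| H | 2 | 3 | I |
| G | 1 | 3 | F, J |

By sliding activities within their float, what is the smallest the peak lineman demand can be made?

6

Early-start (F@1, I@1, J@1, H@4, G@4) gives peak 11: h1:11  h2:11  h3:11  h4:6  h5:3  h6:0  h7:0  h8:0.
Shift I→4, H→7, G→7.
Schedule F@1, I@4, J@1, H@7, G@7: h1:6  h2:6  h3:6  h4:5  h5:5  h6:5  h7:6  h8:3 — peak 6.
Total lineman-hours = 42 over 8 hours ⇒ peak ≥ ⌈42/8⌉ = 6, so 6 is optimal.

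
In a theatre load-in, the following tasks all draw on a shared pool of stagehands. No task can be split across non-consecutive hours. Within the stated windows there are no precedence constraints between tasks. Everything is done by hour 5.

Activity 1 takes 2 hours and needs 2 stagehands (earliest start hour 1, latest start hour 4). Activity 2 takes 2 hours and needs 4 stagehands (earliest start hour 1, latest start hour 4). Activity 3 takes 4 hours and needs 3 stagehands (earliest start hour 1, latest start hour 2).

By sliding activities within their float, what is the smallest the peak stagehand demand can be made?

7

Early-start (Activity 1@1, Activity 2@1, Activity 3@1) gives peak 9: h1:9  h2:9  h3:3  h4:3  h5:0.
Shift Activity 2→3.
Schedule Activity 1@1, Activity 2@3, Activity 3@1: h1:5  h2:5  h3:7  h4:7  h5:0 — peak 7.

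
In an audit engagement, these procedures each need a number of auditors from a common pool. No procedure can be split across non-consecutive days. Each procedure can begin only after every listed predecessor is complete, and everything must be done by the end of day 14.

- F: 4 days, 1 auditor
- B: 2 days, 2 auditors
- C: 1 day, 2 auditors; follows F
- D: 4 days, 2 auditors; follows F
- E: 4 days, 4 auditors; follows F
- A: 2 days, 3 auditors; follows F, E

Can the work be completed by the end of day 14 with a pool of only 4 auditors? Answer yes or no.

yes

Schedule F@1, B@1, C@5, D@5, E@9, A@13: d1:3  d2:3  d3:1  d4:1  d5:4  d6:2  d7:2  d8:2  d9:4  d10:4  d11:4  d12:4  d13:3  d14:3 — peak 4 ≤ 4.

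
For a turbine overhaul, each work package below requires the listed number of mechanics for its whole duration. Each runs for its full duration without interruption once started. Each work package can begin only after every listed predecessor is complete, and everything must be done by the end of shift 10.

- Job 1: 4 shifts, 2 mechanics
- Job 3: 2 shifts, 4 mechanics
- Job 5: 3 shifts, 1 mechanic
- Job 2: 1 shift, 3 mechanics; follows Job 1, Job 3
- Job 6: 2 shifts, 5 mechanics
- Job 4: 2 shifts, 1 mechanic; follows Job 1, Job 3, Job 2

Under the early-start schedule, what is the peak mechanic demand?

Early-start schedule: Job 1@1, Job 3@1, Job 5@1, Job 2@5, Job 6@1, Job 4@6.
Load per shift: shift 1: 12, shift 2: 12, shift 3: 3, shift 4: 2, shift 5: 3, shift 6: 1, shift 7: 1, shift 8: 0, shift 9: 0, shift 10: 0.
Peak is 12.

12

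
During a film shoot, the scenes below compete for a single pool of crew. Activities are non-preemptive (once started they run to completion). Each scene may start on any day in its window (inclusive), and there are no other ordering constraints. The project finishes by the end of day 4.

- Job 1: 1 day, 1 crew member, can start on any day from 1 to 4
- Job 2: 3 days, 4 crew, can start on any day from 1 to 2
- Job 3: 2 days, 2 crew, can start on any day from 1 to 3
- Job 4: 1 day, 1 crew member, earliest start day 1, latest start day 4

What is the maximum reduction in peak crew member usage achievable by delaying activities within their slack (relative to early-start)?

2

Early-start peak: d1:8  d2:6  d3:4  d4:0 ⇒ 8.
Leveled (Job 1@1, Job 2@1, Job 3@2, Job 4@1): d1:6  d2:6  d3:6  d4:0 ⇒ 6.
Reduction 8 − 6 = 2.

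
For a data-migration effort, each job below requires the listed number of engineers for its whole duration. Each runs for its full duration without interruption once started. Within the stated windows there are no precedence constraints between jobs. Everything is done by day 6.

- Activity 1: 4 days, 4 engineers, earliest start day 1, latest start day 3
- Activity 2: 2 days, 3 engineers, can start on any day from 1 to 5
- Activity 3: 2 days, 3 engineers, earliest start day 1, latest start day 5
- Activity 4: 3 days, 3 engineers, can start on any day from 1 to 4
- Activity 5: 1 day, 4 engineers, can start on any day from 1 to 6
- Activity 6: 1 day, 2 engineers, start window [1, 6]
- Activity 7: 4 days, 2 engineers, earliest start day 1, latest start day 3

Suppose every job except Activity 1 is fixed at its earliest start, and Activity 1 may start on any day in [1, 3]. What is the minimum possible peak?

Activity 1@1: d1:21  d2:15  d3:9  d4:6  d5:0  d6:0 → peak 21
Activity 1@2: d1:17  d2:15  d3:9  d4:6  d5:4  d6:0 → peak 17
Activity 1@3: d1:17  d2:11  d3:9  d4:6  d5:4  d6:4 → peak 17
Best is Activity 1@2, peak 17.

17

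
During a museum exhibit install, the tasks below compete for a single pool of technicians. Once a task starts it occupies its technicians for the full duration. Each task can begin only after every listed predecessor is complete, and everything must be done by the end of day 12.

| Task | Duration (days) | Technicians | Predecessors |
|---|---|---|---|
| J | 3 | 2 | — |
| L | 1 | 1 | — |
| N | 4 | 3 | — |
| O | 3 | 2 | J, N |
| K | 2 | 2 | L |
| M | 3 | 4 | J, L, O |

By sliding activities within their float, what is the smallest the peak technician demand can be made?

5

Early-start (J@1, L@1, N@1, O@5, K@2, M@8) gives peak 7: d1:6  d2:7  d3:7  d4:3  d5:2  d6:2  d7:2  d8:4  d9:4  d10:4  d11:0  d12:0.
Shift N→2, O→6, K→4, M→9.
Schedule J@1, L@1, N@2, O@6, K@4, M@9: d1:3  d2:5  d3:5  d4:5  d5:5  d6:2  d7:2  d8:2  d9:4  d10:4  d11:4  d12:0 — peak 5.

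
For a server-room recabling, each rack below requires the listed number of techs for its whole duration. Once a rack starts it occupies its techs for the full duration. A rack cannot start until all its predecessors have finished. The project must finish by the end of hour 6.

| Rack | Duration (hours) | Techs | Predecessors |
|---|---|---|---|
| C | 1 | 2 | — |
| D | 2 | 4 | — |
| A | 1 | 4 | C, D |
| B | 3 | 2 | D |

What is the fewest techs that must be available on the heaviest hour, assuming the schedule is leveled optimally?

Early-start (C@1, D@1, A@3, B@3) gives peak 6: h1:6  h2:4  h3:6  h4:2  h5:2  h6:0.
Shift C→3, A→6.
Schedule C@3, D@1, A@6, B@3: h1:4  h2:4  h3:4  h4:2  h5:2  h6:4 — peak 4.
Total tech-hours = 20 over 6 hours ⇒ peak ≥ ⌈20/6⌉ = 4, so 4 is optimal.

4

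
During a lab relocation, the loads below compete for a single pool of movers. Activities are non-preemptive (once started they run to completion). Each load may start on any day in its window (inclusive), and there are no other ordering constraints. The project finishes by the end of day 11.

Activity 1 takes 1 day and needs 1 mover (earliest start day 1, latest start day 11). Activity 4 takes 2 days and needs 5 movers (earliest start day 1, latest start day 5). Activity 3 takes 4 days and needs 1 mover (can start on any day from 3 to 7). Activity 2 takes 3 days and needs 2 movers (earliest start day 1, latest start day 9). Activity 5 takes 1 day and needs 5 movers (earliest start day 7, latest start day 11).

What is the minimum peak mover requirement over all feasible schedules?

Early-start (Activity 1@1, Activity 4@1, Activity 3@3, Activity 2@1, Activity 5@7) gives peak 8: d1:8  d2:7  d3:3  d4:1  d5:1  d6:1  d7:5  d8:0  d9:0  d10:0  d11:0.
Shift Activity 4→2, Activity 3→4, Activity 2→4, Activity 5→8.
Schedule Activity 1@1, Activity 4@2, Activity 3@4, Activity 2@4, Activity 5@8: d1:1  d2:5  d3:5  d4:3  d5:3  d6:3  d7:1  d8:5  d9:0  d10:0  d11:0 — peak 5.

5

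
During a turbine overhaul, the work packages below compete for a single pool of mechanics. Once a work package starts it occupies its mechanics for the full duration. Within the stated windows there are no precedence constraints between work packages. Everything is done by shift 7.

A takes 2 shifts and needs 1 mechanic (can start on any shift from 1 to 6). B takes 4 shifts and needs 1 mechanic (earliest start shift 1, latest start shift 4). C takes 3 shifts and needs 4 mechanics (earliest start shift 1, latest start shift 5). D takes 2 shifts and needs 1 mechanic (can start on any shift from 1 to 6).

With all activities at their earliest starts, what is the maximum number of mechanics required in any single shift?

Early-start schedule: A@1, B@1, C@1, D@1.
Load per shift: shift 1: 7, shift 2: 7, shift 3: 5, shift 4: 1, shift 5: 0, shift 6: 0, shift 7: 0.
Peak is 7.

7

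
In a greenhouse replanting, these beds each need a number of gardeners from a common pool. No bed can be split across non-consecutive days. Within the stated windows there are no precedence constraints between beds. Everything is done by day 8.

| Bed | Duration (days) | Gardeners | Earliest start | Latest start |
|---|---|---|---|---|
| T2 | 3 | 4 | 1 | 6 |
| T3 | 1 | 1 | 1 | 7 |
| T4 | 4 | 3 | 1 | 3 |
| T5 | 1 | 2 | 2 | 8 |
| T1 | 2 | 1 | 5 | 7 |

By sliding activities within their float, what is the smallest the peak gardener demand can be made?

Early-start (T2@1, T3@1, T4@1, T5@2, T1@5) gives peak 9: d1:8  d2:9  d3:7  d4:3  d5:1  d6:1  d7:0  d8:0.
Shift T2→5.
Schedule T2@5, T3@1, T4@1, T5@2, T1@5: d1:4  d2:5  d3:3  d4:3  d5:5  d6:5  d7:4  d8:0 — peak 5.

5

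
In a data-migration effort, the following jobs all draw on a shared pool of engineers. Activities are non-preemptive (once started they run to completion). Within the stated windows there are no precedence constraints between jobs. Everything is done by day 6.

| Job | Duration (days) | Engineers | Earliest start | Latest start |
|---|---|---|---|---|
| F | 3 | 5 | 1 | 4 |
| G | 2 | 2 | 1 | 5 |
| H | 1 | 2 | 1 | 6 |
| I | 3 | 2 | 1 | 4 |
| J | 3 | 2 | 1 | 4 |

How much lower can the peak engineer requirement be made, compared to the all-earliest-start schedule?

Early-start peak: d1:13  d2:11  d3:9  d4:0  d5:0  d6:0 ⇒ 13.
Leveled (F@1, G@4, H@6, I@4, J@4): d1:5  d2:5  d3:5  d4:6  d5:6  d6:6 ⇒ 6.
Reduction 13 − 6 = 7.

7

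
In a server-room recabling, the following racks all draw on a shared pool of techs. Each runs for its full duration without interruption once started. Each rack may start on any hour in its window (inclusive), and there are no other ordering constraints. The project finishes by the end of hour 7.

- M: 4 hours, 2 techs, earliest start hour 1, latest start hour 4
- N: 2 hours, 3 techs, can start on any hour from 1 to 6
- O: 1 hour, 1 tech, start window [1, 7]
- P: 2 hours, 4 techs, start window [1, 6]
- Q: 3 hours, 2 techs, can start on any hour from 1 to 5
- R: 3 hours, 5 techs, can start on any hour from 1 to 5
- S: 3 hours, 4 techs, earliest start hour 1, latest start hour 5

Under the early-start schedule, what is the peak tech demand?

21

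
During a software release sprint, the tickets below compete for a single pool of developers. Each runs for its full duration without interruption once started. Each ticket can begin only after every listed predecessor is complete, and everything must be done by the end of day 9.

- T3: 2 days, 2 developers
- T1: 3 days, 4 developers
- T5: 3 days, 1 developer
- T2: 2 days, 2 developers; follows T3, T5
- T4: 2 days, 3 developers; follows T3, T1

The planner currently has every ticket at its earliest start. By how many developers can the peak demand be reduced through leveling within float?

3

Early-start peak: d1:7  d2:7  d3:5  d4:5  d5:5  d6:0  d7:0  d8:0  d9:0 ⇒ 7.
Leveled (T3@4, T1@1, T5@4, T2@8, T4@6): d1:4  d2:4  d3:4  d4:3  d5:3  d6:4  d7:3  d8:2  d9:2 ⇒ 4.
Reduction 7 − 4 = 3.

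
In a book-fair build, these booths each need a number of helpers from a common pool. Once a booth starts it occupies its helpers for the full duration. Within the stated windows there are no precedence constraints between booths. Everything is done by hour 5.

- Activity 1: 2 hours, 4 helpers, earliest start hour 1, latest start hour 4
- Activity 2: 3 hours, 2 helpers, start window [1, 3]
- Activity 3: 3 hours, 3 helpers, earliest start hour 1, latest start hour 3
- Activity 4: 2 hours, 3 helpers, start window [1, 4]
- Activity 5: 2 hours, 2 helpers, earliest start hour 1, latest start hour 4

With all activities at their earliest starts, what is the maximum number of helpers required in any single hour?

Early-start schedule: Activity 1@1, Activity 2@1, Activity 3@1, Activity 4@1, Activity 5@1.
Load per hour: hour 1: 14, hour 2: 14, hour 3: 5, hour 4: 0, hour 5: 0.
Peak is 14.

14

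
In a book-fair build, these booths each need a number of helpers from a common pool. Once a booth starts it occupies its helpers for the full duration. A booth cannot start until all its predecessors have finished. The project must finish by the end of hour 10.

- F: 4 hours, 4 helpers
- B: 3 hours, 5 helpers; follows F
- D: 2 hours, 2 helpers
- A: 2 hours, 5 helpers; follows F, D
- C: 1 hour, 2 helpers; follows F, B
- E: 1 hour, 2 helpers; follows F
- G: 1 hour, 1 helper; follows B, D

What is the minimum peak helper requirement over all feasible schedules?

6

Early-start (F@1, B@5, D@1, A@5, C@8, E@5, G@8) gives peak 12: h1:6  h2:6  h3:4  h4:4  h5:12  h6:10  h7:5  h8:3  h9:0  h10:0.
Shift A→8, C→10, E→10.
Schedule F@1, B@5, D@1, A@8, C@10, E@10, G@8: h1:6  h2:6  h3:4  h4:4  h5:5  h6:5  h7:5  h8:6  h9:5  h10:4 — peak 6.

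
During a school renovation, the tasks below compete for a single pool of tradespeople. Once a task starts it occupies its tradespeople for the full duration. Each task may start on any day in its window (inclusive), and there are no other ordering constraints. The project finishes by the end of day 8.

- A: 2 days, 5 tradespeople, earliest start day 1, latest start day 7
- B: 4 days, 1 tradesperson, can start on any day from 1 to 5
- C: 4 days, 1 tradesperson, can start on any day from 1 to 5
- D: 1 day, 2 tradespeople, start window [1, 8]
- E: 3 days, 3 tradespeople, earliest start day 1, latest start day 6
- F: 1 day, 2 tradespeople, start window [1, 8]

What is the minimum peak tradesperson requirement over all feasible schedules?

5

Early-start (A@1, B@1, C@1, D@1, E@1, F@1) gives peak 14: d1:14  d2:10  d3:5  d4:2  d5:0  d6:0  d7:0  d8:0.
Shift B→3, C→3, D→3, E→4, F→7.
Schedule A@1, B@3, C@3, D@3, E@4, F@7: d1:5  d2:5  d3:4  d4:5  d5:5  d6:5  d7:2  d8:0 — peak 5.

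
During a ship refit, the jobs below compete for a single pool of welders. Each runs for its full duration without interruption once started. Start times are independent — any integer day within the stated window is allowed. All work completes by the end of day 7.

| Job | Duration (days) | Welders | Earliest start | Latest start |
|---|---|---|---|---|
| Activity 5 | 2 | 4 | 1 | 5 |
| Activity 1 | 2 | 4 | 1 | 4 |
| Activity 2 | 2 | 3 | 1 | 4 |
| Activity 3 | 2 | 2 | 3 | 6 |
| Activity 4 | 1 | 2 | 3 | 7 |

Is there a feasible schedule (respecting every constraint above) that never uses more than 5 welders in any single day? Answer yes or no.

Schedule Activity 5@5, Activity 1@1, Activity 2@3, Activity 3@3, Activity 4@7: d1:4  d2:4  d3:5  d4:5  d5:4  d6:4  d7:2 — peak 5 ≤ 5.

yes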